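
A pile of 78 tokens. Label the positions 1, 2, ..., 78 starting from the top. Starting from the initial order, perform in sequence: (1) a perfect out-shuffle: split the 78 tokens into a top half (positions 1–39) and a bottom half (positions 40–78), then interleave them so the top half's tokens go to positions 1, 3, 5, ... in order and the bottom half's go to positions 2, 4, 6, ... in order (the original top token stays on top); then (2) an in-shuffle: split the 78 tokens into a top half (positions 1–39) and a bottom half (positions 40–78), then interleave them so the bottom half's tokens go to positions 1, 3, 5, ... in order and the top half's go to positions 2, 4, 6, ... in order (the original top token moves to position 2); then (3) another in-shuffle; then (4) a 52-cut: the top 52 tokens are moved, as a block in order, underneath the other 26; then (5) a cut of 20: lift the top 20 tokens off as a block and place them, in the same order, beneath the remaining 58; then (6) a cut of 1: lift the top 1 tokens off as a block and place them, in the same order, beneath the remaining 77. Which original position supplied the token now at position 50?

Undo the operations in reverse order, starting from position 50:
  undo op 6 (cut 1): 50 ← 51
  undo op 5 (cut 20): 51 ← 71
  undo op 4 (cut 52): 71 ← 45
  undo op 3 (in-shuffle, from bottom half): 45 ← 62
  undo op 2 (in-shuffle, from top half): 62 ← 31
  undo op 1 (out-shuffle, from top half): 31 ← 16
So the token at position 50 came from original position 16.

16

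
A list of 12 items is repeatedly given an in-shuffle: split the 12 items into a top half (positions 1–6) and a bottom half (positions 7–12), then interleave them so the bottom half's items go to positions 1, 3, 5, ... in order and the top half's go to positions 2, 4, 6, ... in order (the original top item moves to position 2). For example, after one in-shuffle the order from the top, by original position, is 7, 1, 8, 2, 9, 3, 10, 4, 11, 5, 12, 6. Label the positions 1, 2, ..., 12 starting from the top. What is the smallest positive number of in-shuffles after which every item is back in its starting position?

The in-shuffle permutes the 12 positions with cycle lengths [12].
Every item is home exactly when every cycle has completed a whole number of laps, i.e. after lcm(12) = 12 in-shuffles.

12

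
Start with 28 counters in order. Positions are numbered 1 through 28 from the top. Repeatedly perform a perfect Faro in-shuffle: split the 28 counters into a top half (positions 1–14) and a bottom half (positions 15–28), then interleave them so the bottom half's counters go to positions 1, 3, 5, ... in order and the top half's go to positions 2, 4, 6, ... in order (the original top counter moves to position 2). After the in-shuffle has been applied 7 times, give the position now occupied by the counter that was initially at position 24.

Track the counter's position through each in-shuffle:
24 → 19 → 9 → 18 → 7 → 14 → 28 → 27

27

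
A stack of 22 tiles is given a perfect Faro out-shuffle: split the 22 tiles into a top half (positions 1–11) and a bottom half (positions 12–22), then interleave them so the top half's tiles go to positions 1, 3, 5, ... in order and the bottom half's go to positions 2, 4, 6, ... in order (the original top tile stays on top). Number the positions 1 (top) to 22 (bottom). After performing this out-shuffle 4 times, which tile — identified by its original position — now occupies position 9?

12

Work backwards from position 9, undoing one out-shuffle at a time:
9 ← 5 ← 3 ← 2 ← 12
So the tile now at position 9 started at position 12.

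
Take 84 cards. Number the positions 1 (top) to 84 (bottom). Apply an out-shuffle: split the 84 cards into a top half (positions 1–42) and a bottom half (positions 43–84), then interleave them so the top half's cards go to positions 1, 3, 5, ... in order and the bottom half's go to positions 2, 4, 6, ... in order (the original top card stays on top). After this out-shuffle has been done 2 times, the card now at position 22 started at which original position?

Work backwards from position 22, undoing one out-shuffle at a time:
22 ← 53 ← 27
So the card now at position 22 started at position 27.

27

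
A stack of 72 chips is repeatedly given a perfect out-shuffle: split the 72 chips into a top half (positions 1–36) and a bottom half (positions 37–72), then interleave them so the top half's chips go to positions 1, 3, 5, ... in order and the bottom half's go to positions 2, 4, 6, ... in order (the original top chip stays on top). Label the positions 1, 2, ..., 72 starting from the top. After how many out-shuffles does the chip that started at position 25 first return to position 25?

35

Follow position 25 under repeated out-shuffles:
25 → 49 → 26 → 51 → 30 → 59 → 46 → 20 → ... → 25 (length 35)
It first returns after 35 out-shuffles.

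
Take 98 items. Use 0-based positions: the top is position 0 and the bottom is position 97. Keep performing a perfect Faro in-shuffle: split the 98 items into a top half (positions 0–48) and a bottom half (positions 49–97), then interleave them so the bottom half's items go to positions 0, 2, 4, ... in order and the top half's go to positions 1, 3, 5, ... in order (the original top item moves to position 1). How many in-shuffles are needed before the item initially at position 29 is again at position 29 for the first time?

10

Follow position 29 under repeated in-shuffles:
29 → 59 → 20 → 41 → 83 → 68 → 38 → 77 → 56 → 14 → 29
It first returns after 10 in-shuffles.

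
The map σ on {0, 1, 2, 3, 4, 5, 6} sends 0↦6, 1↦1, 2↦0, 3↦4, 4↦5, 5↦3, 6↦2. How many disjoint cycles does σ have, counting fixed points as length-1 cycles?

3

Cycle decomposition: (0 6 2) (1) (3 4 5).
3 cycles.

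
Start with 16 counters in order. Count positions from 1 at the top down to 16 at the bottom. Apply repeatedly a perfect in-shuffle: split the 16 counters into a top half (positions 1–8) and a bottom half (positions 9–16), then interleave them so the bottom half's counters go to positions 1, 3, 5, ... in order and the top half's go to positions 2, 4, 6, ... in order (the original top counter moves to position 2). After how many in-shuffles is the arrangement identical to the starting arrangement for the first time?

8

The in-shuffle permutes the 16 positions with cycle lengths [8, 8].
Every counter is home exactly when every cycle has completed a whole number of laps, i.e. after lcm(8) = 8 in-shuffles.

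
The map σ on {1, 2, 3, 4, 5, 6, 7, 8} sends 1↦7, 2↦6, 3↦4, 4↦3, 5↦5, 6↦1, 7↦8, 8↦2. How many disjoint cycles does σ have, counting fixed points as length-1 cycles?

3

Cycle decomposition: (1 7 8 2 6) (3 4) (5).
3 cycles.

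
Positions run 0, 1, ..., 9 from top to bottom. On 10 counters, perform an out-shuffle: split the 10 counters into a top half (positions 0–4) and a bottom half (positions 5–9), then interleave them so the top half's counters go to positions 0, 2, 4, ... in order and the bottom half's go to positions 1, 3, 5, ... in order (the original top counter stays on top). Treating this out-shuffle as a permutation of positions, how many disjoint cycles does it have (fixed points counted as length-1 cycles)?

Trace each unvisited position around until it returns:
(0) (1 2 4 8 7 5) (3 6) (9)
4 cycles in total.

4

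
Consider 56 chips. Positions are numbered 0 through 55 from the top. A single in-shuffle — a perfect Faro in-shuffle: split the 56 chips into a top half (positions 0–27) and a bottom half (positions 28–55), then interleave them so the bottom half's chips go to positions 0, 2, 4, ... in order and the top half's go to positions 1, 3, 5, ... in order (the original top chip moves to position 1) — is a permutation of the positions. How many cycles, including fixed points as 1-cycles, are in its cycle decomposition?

Trace each unvisited position around until it returns:
(0 1 3 7 15 31 ... len 18) (2 5 11 23 47 38 ... len 18) (4 9 19 39 22 45 ... len 18) (18 37)
4 cycles in total.

4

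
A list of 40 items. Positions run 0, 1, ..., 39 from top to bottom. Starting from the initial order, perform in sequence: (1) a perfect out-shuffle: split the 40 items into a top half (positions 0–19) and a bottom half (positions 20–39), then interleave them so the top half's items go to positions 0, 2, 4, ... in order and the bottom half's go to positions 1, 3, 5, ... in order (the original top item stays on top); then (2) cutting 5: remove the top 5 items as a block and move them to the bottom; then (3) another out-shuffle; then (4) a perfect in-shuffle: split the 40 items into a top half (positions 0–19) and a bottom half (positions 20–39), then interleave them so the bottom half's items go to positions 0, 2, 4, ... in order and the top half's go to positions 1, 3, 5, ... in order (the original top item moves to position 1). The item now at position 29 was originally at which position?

Undo the operations in reverse order, starting from position 29:
  undo op 4 (in-shuffle, from top half): 29 ← 14
  undo op 3 (out-shuffle, from top half): 14 ← 7
  undo op 2 (cut 5): 7 ← 12
  undo op 1 (out-shuffle, from top half): 12 ← 6
So the item at position 29 came from original position 6.

6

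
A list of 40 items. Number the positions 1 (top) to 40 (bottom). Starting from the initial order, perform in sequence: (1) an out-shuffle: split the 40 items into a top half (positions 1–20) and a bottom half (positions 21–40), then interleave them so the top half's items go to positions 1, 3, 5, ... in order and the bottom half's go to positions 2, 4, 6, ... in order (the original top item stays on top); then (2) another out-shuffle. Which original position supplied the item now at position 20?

35

Undo the operations in reverse order, starting from position 20:
  undo op 2 (out-shuffle, from bottom half): 20 ← 30
  undo op 1 (out-shuffle, from bottom half): 30 ← 35
So the item at position 20 came from original position 35.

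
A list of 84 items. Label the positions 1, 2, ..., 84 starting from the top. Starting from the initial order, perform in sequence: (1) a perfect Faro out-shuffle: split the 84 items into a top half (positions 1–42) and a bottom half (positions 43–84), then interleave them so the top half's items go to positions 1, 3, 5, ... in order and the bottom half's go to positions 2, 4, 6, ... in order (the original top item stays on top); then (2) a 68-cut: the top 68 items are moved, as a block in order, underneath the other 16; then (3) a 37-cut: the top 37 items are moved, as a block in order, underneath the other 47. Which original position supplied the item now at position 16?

Undo the operations in reverse order, starting from position 16:
  undo op 3 (cut 37): 16 ← 53
  undo op 2 (cut 68): 53 ← 37
  undo op 1 (out-shuffle, from top half): 37 ← 19
So the item at position 16 came from original position 19.

19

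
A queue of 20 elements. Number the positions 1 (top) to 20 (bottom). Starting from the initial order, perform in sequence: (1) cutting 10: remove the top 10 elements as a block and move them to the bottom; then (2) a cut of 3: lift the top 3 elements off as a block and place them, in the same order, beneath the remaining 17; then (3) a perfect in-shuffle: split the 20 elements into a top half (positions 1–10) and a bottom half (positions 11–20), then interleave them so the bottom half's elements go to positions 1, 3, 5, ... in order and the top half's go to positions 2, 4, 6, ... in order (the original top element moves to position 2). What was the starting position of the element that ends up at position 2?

14

Undo the operations in reverse order, starting from position 2:
  undo op 3 (in-shuffle, from top half): 2 ← 1
  undo op 2 (cut 3): 1 ← 4
  undo op 1 (cut 10): 4 ← 14
So the element at position 2 came from original position 14.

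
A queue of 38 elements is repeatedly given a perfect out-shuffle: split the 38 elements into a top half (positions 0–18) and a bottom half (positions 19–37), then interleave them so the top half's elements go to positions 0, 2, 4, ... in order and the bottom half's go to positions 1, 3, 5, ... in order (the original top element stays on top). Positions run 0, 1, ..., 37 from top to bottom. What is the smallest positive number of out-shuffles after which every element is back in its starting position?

The out-shuffle permutes the 38 positions with cycle lengths [1, 1, 36].
Every element is home exactly when every cycle has completed a whole number of laps, i.e. after lcm(1, 36) = 36 out-shuffles.

36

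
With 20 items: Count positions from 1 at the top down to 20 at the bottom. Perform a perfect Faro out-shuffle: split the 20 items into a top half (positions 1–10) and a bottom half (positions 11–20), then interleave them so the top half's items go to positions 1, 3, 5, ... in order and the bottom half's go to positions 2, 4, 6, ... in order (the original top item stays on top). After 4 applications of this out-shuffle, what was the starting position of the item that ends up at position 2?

Work backwards from position 2, undoing one out-shuffle at a time:
2 ← 11 ← 6 ← 13 ← 7
So the item now at position 2 started at position 7.

7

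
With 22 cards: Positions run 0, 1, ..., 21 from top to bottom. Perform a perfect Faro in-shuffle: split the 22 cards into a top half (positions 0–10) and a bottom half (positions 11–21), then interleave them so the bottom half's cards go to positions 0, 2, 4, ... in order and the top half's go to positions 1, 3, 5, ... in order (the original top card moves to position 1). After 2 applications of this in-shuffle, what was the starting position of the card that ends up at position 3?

0

Work backwards from position 3, undoing one in-shuffle at a time:
3 ← 1 ← 0
So the card now at position 3 started at position 0.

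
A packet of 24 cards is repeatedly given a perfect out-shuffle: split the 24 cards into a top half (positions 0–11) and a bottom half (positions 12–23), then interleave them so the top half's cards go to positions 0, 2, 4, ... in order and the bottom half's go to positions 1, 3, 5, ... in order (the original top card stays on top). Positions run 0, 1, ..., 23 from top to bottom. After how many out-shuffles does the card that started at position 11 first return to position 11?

11

Follow position 11 under repeated out-shuffles:
11 → 22 → 21 → 19 → 15 → 7 → 14 → 5 → 10 → 20 → 17 → 11
It first returns after 11 out-shuffles.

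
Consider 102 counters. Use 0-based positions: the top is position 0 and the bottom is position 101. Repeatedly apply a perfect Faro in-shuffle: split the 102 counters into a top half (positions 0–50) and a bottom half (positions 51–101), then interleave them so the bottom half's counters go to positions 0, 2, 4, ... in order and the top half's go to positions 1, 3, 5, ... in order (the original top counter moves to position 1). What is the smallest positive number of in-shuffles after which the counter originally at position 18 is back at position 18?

Follow position 18 under repeated in-shuffles:
18 → 37 → 75 → 48 → 97 → 92 → 82 → 62 → ... → 18 (length 51)
It first returns after 51 in-shuffles.

51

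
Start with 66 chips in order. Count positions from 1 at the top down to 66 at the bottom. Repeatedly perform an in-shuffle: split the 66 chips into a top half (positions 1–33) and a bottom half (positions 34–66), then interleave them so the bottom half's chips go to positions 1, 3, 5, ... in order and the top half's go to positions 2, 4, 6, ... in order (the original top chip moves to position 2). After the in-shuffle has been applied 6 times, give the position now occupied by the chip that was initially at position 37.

23

Track the chip's position through each in-shuffle:
37 → 7 → 14 → 28 → 56 → 45 → 23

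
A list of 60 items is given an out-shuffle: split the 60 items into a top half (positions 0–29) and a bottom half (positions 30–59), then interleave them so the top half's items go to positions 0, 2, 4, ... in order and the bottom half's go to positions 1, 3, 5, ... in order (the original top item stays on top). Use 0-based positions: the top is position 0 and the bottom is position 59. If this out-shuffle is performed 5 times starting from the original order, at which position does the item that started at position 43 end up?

Track the item's position through each out-shuffle:
43 → 27 → 54 → 49 → 39 → 19

19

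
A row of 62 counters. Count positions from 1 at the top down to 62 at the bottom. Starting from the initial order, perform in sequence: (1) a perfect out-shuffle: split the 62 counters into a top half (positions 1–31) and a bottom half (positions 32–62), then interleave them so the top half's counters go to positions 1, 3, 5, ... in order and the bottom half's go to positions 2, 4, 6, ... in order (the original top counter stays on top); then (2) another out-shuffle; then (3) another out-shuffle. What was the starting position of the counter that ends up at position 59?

54

Undo the operations in reverse order, starting from position 59:
  undo op 3 (out-shuffle, from top half): 59 ← 30
  undo op 2 (out-shuffle, from bottom half): 30 ← 46
  undo op 1 (out-shuffle, from bottom half): 46 ← 54
So the counter at position 59 came from original position 54.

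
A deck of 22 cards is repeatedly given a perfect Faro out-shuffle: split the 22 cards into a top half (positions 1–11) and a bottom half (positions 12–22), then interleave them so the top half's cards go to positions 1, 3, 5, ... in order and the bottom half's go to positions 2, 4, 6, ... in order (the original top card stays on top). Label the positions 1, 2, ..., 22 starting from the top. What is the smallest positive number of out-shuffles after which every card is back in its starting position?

6

The out-shuffle permutes the 22 positions with cycle lengths [1, 1, 2, 3, 3, 6, 6].
Every card is home exactly when every cycle has completed a whole number of laps, i.e. after lcm(1, 2, 3, 6) = 6 out-shuffles.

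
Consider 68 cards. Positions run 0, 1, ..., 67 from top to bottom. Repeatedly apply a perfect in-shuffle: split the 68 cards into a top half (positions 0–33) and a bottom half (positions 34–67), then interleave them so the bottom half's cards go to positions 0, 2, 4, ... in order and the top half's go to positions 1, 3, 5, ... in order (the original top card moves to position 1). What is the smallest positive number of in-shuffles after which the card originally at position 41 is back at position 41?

Follow position 41 under repeated in-shuffles:
41 → 14 → 29 → 59 → 50 → 32 → 65 → 62 → 56 → 44 → 20 → 41
It first returns after 11 in-shuffles.

11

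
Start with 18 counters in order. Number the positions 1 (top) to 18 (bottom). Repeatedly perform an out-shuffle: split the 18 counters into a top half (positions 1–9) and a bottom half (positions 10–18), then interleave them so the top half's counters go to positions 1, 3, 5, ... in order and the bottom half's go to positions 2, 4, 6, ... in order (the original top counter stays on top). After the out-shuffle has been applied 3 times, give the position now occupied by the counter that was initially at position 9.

14

Track the counter's position through each out-shuffle:
9 → 17 → 16 → 14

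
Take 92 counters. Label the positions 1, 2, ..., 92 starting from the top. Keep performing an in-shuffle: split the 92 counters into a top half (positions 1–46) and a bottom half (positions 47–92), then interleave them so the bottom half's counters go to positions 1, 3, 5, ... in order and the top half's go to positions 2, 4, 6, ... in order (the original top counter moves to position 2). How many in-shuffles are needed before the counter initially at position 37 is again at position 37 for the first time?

10

Follow position 37 under repeated in-shuffles:
37 → 74 → 55 → 17 → 34 → 68 → 43 → 86 → 79 → 65 → 37
It first returns after 10 in-shuffles.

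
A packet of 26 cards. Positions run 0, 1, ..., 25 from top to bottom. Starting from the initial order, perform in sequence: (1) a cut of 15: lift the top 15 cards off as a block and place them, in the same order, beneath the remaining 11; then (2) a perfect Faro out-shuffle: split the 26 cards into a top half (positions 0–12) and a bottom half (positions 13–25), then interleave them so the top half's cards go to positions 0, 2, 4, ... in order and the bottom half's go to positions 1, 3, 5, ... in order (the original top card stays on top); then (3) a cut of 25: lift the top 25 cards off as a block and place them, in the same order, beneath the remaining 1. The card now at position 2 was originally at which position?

2

Undo the operations in reverse order, starting from position 2:
  undo op 3 (cut 25): 2 ← 1
  undo op 2 (out-shuffle, from bottom half): 1 ← 13
  undo op 1 (cut 15): 13 ← 2
So the card at position 2 came from original position 2.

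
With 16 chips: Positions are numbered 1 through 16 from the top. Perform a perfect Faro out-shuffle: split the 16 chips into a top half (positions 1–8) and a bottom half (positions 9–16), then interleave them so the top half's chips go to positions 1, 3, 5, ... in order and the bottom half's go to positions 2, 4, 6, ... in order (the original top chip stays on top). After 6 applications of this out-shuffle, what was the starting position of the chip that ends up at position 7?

Work backwards from position 7, undoing one out-shuffle at a time:
7 ← 4 ← 10 ← 13 ← 7 ← 4 ← 10
So the chip now at position 7 started at position 10.

10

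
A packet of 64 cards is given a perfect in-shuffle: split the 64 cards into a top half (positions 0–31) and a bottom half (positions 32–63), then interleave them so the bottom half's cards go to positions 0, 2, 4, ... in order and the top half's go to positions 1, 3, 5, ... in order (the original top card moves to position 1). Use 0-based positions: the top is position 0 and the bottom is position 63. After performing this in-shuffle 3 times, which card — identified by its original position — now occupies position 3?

Work backwards from position 3, undoing one in-shuffle at a time:
3 ← 1 ← 0 ← 32
So the card now at position 3 started at position 32.

32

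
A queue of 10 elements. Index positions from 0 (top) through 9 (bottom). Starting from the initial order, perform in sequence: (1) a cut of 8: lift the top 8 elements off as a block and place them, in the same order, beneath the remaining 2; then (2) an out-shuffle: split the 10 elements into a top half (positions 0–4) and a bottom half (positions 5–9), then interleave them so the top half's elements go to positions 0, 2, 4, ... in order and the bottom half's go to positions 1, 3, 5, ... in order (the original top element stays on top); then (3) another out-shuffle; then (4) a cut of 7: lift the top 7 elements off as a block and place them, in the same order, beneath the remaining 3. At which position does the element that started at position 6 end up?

8

Track the element from position 6 forward through each operation:
  after op 1 (cut 8): 6 → 8
  after op 2 (out-shuffle): 8 → 7
  after op 3 (out-shuffle): 7 → 5
  after op 4 (cut 7): 5 → 8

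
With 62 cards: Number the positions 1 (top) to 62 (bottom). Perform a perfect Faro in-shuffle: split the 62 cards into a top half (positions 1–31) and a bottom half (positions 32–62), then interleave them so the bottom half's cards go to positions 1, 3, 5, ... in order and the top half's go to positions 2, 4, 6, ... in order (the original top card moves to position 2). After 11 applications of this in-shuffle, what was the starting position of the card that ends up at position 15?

30

Work backwards from position 15, undoing one in-shuffle at a time:
15 ← 39 ← 51 ← 57 ← 60 ← 30 ← 15 ← 39 ← 51 ← 57 ← 60 ← 30
So the card now at position 15 started at position 30.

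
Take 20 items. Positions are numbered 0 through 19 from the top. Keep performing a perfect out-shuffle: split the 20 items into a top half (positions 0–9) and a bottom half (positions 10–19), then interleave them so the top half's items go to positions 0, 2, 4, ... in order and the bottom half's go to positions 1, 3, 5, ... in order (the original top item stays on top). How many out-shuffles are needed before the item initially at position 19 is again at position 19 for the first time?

Position 19 is fixed by the out-shuffle; it is already back after 1 application.

1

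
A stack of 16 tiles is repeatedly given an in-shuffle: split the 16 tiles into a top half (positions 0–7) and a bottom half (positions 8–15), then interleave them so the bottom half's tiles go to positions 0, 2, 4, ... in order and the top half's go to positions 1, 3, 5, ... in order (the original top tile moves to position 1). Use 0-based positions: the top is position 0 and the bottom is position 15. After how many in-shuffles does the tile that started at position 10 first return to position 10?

Follow position 10 under repeated in-shuffles:
10 → 4 → 9 → 2 → 5 → 11 → 6 → 13 → 10
It first returns after 8 in-shuffles.

8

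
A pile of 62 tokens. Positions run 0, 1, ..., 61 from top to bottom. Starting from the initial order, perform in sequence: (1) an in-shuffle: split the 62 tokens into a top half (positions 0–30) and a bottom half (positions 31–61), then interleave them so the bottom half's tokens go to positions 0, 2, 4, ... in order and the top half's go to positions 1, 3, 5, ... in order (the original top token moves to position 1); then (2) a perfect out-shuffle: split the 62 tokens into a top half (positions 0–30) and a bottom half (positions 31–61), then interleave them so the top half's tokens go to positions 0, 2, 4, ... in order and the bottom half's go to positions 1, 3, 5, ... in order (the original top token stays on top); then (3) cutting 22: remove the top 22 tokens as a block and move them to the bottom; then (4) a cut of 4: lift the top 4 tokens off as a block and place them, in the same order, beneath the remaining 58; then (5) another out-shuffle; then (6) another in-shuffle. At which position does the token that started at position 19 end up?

Track the token from position 19 forward through each operation:
  after op 1 (in-shuffle): 19 → 39
  after op 2 (out-shuffle): 39 → 17
  after op 3 (cut 22): 17 → 57
  after op 4 (cut 4): 57 → 53
  after op 5 (out-shuffle): 53 → 45
  after op 6 (in-shuffle): 45 → 28

28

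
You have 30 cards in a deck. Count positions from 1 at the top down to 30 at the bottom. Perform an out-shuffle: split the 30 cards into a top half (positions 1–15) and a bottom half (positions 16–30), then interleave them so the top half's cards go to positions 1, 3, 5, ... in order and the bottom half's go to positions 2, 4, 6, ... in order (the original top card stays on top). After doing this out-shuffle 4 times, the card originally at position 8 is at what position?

Track the card's position through each out-shuffle:
8 → 15 → 29 → 28 → 26

26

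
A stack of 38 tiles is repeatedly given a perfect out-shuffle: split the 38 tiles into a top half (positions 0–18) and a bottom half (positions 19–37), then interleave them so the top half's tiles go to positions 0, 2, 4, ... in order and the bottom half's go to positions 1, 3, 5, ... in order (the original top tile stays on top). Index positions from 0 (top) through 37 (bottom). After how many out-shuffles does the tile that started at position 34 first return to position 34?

Follow position 34 under repeated out-shuffles:
34 → 31 → 25 → 13 → 26 → 15 → 30 → 23 → ... → 34 (length 36)
It first returns after 36 out-shuffles.

36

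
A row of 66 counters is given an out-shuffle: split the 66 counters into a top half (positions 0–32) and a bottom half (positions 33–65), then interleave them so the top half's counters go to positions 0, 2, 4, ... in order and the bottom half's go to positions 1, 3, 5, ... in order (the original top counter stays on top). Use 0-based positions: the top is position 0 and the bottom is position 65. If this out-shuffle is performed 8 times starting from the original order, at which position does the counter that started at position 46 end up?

Track the counter's position through each out-shuffle:
46 → 27 → 54 → 43 → 21 → 42 → 19 → 38 → 11

11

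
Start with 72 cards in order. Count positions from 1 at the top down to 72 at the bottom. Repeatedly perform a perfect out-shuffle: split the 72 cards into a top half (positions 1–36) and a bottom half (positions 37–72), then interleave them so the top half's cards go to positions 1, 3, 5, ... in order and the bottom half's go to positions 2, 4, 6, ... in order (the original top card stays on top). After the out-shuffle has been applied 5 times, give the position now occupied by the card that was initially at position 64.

Track the card's position through each out-shuffle:
64 → 56 → 40 → 8 → 15 → 29

29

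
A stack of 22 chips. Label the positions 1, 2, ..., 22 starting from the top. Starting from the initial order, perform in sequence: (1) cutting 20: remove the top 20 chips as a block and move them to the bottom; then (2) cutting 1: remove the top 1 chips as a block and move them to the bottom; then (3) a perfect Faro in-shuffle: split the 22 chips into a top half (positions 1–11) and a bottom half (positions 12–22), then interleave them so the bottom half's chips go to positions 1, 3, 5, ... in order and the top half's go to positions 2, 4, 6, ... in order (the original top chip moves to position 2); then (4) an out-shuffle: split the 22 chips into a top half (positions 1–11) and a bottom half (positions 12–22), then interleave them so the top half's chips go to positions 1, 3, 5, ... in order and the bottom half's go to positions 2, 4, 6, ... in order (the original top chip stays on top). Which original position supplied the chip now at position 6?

6

Undo the operations in reverse order, starting from position 6:
  undo op 4 (out-shuffle, from bottom half): 6 ← 14
  undo op 3 (in-shuffle, from top half): 14 ← 7
  undo op 2 (cut 1): 7 ← 8
  undo op 1 (cut 20): 8 ← 6
So the chip at position 6 came from original position 6.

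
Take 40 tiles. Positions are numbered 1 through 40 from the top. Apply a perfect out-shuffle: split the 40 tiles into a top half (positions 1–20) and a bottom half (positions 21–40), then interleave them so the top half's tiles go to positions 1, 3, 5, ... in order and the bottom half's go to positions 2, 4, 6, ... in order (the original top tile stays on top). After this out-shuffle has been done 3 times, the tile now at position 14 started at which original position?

Work backwards from position 14, undoing one out-shuffle at a time:
14 ← 27 ← 14 ← 27
So the tile now at position 14 started at position 27.

27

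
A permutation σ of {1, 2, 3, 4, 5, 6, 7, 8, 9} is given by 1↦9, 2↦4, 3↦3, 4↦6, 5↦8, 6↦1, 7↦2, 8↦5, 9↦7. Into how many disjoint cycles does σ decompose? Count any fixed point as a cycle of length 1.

Cycle decomposition: (1 9 7 2 4 6) (3) (5 8).
3 cycles.

3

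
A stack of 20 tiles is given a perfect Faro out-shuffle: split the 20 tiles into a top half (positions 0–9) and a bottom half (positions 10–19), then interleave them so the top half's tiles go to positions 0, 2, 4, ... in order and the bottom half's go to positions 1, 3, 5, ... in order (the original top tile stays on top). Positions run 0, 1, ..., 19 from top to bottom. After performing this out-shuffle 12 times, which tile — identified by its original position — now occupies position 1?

Work backwards from position 1, undoing one out-shuffle at a time:
1 ← 10 ← 5 ← 12 ← 6 ← 3 ← 11 ← 15 ← 17 ← 18 ← 9 ← 14 ← 7
So the tile now at position 1 started at position 7.

7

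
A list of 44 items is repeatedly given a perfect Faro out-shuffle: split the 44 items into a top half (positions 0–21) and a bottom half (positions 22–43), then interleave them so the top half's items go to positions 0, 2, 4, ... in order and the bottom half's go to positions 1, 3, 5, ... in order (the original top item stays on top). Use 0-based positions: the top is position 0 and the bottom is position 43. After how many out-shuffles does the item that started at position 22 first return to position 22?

14

Follow position 22 under repeated out-shuffles:
22 → 1 → 2 → 4 → 8 → 16 → 32 → 21 → 42 → 41 → 39 → 35 → 27 → 11 → 22
It first returns after 14 out-shuffles.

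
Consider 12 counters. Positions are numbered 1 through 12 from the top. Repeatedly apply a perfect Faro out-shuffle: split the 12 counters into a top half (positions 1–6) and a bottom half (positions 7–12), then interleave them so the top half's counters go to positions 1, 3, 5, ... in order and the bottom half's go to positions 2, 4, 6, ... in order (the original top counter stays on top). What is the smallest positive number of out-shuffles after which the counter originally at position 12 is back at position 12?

Position 12 is fixed by the out-shuffle; it is already back after 1 application.

1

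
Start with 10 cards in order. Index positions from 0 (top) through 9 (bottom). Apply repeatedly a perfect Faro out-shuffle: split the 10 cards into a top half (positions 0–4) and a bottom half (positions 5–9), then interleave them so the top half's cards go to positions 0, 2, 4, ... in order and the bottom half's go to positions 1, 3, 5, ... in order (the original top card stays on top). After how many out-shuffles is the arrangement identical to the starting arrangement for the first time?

The out-shuffle permutes the 10 positions with cycle lengths [1, 1, 2, 6].
Every card is home exactly when every cycle has completed a whole number of laps, i.e. after lcm(1, 2, 6) = 6 out-shuffles.

6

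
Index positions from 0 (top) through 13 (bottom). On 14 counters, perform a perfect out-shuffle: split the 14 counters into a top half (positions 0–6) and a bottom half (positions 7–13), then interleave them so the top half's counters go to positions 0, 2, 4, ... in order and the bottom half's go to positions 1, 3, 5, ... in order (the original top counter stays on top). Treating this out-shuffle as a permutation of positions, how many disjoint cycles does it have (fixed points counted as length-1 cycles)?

3

Trace each unvisited position around until it returns:
(0) (1 2 4 8 3 6 ... len 12) (13)
3 cycles in total.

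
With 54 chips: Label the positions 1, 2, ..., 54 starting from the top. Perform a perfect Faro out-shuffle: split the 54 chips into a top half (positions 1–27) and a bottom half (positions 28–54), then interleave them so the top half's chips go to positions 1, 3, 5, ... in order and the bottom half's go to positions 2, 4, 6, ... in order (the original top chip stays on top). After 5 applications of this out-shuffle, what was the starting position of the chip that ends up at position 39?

Work backwards from position 39, undoing one out-shuffle at a time:
39 ← 20 ← 37 ← 19 ← 10 ← 32
So the chip now at position 39 started at position 32.

32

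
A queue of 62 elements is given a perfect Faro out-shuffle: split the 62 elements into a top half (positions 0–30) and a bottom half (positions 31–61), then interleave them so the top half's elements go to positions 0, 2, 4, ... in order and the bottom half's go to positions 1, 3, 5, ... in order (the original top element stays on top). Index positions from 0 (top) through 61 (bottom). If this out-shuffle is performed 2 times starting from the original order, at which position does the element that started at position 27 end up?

47

Track the element's position through each out-shuffle:
27 → 54 → 47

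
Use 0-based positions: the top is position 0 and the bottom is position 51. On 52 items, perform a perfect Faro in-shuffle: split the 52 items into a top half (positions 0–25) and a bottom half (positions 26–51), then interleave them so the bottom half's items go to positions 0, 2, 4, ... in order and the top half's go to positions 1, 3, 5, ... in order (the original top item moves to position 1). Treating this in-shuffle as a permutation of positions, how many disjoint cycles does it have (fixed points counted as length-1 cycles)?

Trace each unvisited position around until it returns:
(0 1 3 7 15 31 ... len 52)
1 cycle in total.

1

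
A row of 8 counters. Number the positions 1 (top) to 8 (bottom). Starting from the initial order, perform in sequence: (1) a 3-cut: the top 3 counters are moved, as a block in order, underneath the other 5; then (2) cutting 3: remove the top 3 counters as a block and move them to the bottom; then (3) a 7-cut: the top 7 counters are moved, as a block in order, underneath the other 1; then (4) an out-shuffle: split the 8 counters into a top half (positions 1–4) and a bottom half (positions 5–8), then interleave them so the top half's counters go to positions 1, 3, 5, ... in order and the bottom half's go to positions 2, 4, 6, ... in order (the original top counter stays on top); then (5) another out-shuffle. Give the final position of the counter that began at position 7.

5

Track the counter from position 7 forward through each operation:
  after op 1 (cut 3): 7 → 4
  after op 2 (cut 3): 4 → 1
  after op 3 (cut 7): 1 → 2
  after op 4 (out-shuffle): 2 → 3
  after op 5 (out-shuffle): 3 → 5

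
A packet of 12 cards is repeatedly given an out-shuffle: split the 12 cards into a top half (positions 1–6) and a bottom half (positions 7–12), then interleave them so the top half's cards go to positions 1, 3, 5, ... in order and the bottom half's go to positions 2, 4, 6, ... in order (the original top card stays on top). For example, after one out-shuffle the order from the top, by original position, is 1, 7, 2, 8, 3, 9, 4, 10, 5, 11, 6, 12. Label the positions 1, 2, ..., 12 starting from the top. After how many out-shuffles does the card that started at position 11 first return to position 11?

10

Follow position 11 under repeated out-shuffles:
11 → 10 → 8 → 4 → 7 → 2 → 3 → 5 → 9 → 6 → 11
It first returns after 10 out-shuffles.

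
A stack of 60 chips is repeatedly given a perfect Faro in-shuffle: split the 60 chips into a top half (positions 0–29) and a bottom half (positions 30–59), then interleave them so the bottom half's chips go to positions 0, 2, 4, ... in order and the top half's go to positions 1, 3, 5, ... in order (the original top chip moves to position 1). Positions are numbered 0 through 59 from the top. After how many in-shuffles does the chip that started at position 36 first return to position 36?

Follow position 36 under repeated in-shuffles:
36 → 12 → 25 → 51 → 42 → 24 → 49 → 38 → ... → 36 (length 60)
It first returns after 60 in-shuffles.

60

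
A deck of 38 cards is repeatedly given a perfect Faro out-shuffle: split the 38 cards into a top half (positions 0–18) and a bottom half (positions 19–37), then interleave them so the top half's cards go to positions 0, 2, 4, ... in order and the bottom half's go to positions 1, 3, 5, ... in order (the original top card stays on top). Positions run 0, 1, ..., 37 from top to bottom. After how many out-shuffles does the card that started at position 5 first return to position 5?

Follow position 5 under repeated out-shuffles:
5 → 10 → 20 → 3 → 6 → 12 → 24 → 11 → ... → 5 (length 36)
It first returns after 36 out-shuffles.

36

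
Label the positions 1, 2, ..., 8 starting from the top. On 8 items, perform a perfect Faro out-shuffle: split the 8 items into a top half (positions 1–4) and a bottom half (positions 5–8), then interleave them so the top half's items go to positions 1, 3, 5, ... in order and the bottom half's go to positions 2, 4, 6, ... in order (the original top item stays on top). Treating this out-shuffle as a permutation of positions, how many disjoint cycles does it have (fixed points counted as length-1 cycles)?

4

Trace each unvisited position around until it returns:
(1) (2 3 5) (4 7 6) (8)
4 cycles in total.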